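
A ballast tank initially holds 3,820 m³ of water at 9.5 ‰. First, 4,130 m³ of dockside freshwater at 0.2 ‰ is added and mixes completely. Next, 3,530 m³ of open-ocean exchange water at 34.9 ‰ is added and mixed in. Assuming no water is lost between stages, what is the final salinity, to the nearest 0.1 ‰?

Weighted by volume,
Initial salt = 3,820×9.5 = 36,290
After stage 1: salt = 36,290 + 4,130×0.2 = 37,116; volume = 7,950 m³; S = 4.669 ‰
After stage 2: salt = 37,116 + 3,530×34.9 = 160,313; volume = 11,480 m³
S = 160,313 / 11,480 = 13.9645 ‰

14.0 ‰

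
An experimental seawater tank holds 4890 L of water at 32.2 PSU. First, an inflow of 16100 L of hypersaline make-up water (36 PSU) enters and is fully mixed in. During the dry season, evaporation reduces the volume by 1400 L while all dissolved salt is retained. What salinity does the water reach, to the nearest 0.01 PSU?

After mixing: salt = 4,890×32.2 + 16,100×36 = 737,058; volume = 20,990 L
After evaporation: salt unchanged = 737,058; volume = 20,990 − 1,400 = 19,590 L
S = 737,058 / 19,590 = 37.6242 PSU

37.62 PSU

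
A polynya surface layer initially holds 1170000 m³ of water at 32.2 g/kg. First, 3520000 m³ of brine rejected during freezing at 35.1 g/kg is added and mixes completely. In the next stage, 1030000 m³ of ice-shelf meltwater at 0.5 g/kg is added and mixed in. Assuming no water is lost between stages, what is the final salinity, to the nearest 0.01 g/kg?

Total salt / total volume:
Initial salt = 1,170,000×32.2 = 37,674,000
After stage 1: salt = 37,674,000 + 3,520,000×35.1 = 161,226,000; volume = 4,690,000 m³; S = 34.377 g/kg
After stage 2: salt = 161,226,000 + 1,030,000×0.5 = 161,741,000; volume = 5,720,000 m³
S = 161,741,000 / 5,720,000 = 28.2764 g/kg

28.28 g/kg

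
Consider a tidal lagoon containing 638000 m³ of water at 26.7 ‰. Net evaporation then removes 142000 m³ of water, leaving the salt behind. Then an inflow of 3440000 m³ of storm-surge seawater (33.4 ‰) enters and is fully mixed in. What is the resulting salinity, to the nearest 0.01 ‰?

33.52 ‰

After evaporation: salt = 638,000×26.7 = 17,034,600; volume = 638,000 − 142,000 = 496,000 m³
After mixing: salt = 17,034,600 + 3,440,000×33.4 = 131,930,600; volume = 496,000 + 3,440,000 = 3,936,000 m³
S = 131,930,600 / 3,936,000 = 33.519 ‰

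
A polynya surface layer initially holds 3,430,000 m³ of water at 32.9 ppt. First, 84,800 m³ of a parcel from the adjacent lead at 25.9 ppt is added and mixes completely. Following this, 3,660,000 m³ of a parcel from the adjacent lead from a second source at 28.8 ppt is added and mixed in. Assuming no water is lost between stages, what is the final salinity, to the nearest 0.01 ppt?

Weighted by volume,
Initial salt = 3,430,000×32.9 = 112,847,000
After stage 1: salt = 112,847,000 + 84,800×25.9 = 115,043,320; volume = 3,514,800 m³; S = 32.731 ppt
After stage 2: salt = 115,043,320 + 3,660,000×28.8 = 220,451,320; volume = 7,174,800 m³
S = 220,451,320 / 7,174,800 = 30.7258 ppt

30.73 ppt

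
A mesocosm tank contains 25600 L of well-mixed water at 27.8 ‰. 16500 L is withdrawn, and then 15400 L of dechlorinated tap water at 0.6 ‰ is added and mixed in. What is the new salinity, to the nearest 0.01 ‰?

Remaining after removal: 9,100 L at 27.8 ‰ (salt = 252,980)
After addition: salt = 252,980 + 15,400×0.6 = 262,220; volume = 24,500 L
S = 262,220 / 24,500 = 10.7029 ‰

10.70 ‰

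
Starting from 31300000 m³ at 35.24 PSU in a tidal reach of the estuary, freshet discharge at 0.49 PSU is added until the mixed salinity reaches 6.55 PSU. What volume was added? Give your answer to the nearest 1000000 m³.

148000000 m³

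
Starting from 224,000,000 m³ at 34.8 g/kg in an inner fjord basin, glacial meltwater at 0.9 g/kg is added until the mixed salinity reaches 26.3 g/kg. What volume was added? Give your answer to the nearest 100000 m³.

Salt balance: 224,000,000×34.8 + V×0.9 = (224,000,000+V)×26.3
7,795,200,000 + 0.9V = 5,891,200,000 + 26.3V
1,904,000,000 = 25.4V
V = 74,960,629.92 m³

75000000 m³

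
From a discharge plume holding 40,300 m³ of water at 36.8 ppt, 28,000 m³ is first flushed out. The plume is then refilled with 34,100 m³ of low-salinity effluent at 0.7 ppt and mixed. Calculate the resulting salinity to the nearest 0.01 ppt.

10.27 ppt

Remaining after removal: 12,300 m³ at 36.8 ppt (salt = 452,640)
After addition: salt = 452,640 + 34,100×0.7 = 476,510; volume = 46,400 m³
S = 476,510 / 46,400 = 10.2696 ppt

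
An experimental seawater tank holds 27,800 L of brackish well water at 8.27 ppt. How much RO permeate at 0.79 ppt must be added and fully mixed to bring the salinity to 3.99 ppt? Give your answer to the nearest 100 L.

37200 L

Salt balance: 27,800×8.27 + V×0.79 = (27,800+V)×3.99
229,906 + 0.79V = 110,922 + 3.99V
118,984 = 3.2V
V = 37,182.5 L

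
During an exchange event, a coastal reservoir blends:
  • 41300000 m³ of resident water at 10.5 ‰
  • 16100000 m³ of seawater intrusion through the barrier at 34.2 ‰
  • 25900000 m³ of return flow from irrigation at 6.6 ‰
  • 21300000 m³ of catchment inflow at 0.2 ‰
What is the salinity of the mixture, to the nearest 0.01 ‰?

11.08 ‰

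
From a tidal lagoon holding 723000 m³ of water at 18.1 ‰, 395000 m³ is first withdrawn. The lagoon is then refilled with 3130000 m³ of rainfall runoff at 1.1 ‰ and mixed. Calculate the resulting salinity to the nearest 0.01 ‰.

Remaining after removal: 328,000 m³ at 18.1 ‰ (salt = 5,936,800)
After addition: salt = 5,936,800 + 3,130,000×1.1 = 9,379,800; volume = 3,458,000 m³
S = 9,379,800 / 3,458,000 = 2.7125 ‰

2.71 ‰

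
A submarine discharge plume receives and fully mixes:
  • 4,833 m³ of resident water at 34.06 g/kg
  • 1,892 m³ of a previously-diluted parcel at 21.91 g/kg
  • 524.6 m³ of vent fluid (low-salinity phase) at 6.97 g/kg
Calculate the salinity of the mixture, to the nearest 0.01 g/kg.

28.93 g/kg

Salt balance:
salt = 4,833×34.06 + 1,892×21.91 + 524.6×6.97 = 164,611.98 + 41,453.72 + 3,656.462 = 209,722.162
volume = 4,833 + 1,892 + 524.6 = 7,249.6 m³
S = 209,722.162 / 7,249.6 = 28.9288 g/kg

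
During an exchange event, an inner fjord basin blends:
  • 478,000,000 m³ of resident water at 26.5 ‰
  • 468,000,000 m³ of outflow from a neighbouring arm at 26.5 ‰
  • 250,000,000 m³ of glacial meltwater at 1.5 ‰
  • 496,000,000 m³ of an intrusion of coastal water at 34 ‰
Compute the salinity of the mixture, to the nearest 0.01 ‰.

25.00 ‰

Weighted by volume,
salt = 478,000,000×26.5 + 468,000,000×26.5 + 250,000,000×1.5 + 496,000,000×34 = 12,667,000,000 + 12,402,000,000 + 375,000,000 + 16,864,000,000 = 42,308,000,000
volume = 478,000,000 + 468,000,000 + 250,000,000 + 496,000,000 = 1,692,000,000 m³
S = 42,308,000,000 / 1,692,000,000 = 25.0047 ‰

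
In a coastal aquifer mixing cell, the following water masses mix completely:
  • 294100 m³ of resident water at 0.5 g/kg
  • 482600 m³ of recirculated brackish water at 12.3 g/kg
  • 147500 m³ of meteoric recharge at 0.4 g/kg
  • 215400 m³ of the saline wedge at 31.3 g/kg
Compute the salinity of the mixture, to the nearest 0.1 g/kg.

Weighted by volume,
salt = 294,100×0.5 + 482,600×12.3 + 147,500×0.4 + 215,400×31.3 = 147,050 + 5,935,980 + 59,000 + 6,742,020 = 12,884,050
volume = 294,100 + 482,600 + 147,500 + 215,400 = 1,139,600 m³
S = 12,884,050 / 1,139,600 = 11.306 g/kg

11.3 g/kg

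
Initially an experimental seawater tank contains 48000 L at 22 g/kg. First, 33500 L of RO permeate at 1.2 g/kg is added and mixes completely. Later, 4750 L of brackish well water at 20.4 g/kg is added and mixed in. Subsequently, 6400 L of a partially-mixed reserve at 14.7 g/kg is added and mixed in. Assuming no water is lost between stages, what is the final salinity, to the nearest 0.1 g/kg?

Total salt / total volume:
Initial salt = 48,000×22 = 1,056,000
After stage 1: salt = 1,056,000 + 33,500×1.2 = 1,096,200; volume = 81,500 L; S = 13.45 g/kg
After stage 2: salt = 1,096,200 + 4,750×20.4 = 1,193,100; volume = 86,250 L; S = 13.833 g/kg
After stage 3: salt = 1,193,100 + 6,400×14.7 = 1,287,180; volume = 92,650 L
S = 1,287,180 / 92,650 = 13.8929 g/kg

13.9 g/kg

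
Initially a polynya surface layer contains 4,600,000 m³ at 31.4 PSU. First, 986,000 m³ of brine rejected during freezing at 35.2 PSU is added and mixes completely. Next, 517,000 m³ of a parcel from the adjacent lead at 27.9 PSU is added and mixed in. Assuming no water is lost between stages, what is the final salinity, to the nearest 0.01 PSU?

31.72 PSU

Conserving salt mass:
Initial salt = 4,600,000×31.4 = 144,440,000
After stage 1: salt = 144,440,000 + 986,000×35.2 = 179,147,200; volume = 5,586,000 m³; S = 32.071 PSU
After stage 2: salt = 179,147,200 + 517,000×27.9 = 193,571,500; volume = 6,103,000 m³
S = 193,571,500 / 6,103,000 = 31.7174 PSU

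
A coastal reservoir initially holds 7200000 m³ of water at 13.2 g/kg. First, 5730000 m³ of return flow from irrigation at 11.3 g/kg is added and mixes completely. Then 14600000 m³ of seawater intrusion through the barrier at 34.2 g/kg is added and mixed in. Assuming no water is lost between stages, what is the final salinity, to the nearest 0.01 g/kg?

Salt balance:
Initial salt = 7,200,000×13.2 = 95,040,000
After stage 1: salt = 95,040,000 + 5,730,000×11.3 = 159,789,000; volume = 12,930,000 m³; S = 12.358 g/kg
After stage 2: salt = 159,789,000 + 14,600,000×34.2 = 659,109,000; volume = 27,530,000 m³
S = 659,109,000 / 27,530,000 = 23.9415 g/kg

23.94 g/kg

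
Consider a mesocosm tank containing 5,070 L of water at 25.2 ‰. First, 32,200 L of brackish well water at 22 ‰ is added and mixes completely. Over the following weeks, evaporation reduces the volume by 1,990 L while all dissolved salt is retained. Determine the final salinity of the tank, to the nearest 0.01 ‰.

23.70 ‰

After mixing: salt = 5,070×25.2 + 32,200×22 = 836,164; volume = 37,270 L
After evaporation: salt unchanged = 836,164; volume = 37,270 − 1,990 = 35,280 L
S = 836,164 / 35,280 = 23.7008 ‰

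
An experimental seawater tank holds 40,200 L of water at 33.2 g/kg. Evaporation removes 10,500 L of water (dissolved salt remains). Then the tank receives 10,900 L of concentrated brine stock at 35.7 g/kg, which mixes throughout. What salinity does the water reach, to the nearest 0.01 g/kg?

42.46 g/kg

After evaporation: salt = 40,200×33.2 = 1,334,640; volume = 40,200 − 10,500 = 29,700 L
After mixing: salt = 1,334,640 + 10,900×35.7 = 1,723,770; volume = 29,700 + 10,900 = 40,600 L
S = 1,723,770 / 40,600 = 42.4574 g/kg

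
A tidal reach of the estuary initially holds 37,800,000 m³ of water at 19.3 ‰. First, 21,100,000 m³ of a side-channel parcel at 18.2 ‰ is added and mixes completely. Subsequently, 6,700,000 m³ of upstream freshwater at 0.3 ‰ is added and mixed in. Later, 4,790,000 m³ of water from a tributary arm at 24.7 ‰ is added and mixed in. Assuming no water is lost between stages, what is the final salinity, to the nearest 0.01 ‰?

Conserving salt mass:
Initial salt = 37,800,000×19.3 = 729,540,000
After stage 1: salt = 729,540,000 + 21,100,000×18.2 = 1,113,560,000; volume = 58,900,000 m³; S = 18.906 ‰
After stage 2: salt = 1,113,560,000 + 6,700,000×0.3 = 1,115,570,000; volume = 65,600,000 m³; S = 17.006 ‰
After stage 3: salt = 1,115,570,000 + 4,790,000×24.7 = 1,233,883,000; volume = 70,390,000 m³
S = 1,233,883,000 / 70,390,000 = 17.5292 ‰

17.53 ‰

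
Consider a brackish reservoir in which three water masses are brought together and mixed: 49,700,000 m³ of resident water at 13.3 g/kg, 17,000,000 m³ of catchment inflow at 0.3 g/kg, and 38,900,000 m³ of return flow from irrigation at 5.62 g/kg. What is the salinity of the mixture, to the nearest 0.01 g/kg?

8.38 g/kg

Total salt / total volume:
salt = 49,700,000×13.3 + 17,000,000×0.3 + 38,900,000×5.62 = 661,010,000 + 5,100,000 + 218,618,000 = 884,728,000
volume = 49,700,000 + 17,000,000 + 38,900,000 = 105,600,000 m³
S = 884,728,000 / 105,600,000 = 8.3781 g/kg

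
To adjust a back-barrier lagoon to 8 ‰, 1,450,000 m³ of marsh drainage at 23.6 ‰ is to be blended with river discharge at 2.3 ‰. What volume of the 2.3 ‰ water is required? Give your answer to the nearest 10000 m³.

3970000 m³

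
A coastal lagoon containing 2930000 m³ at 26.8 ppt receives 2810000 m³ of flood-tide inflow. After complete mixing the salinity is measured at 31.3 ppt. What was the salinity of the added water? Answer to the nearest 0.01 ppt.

35.99 ppt

Salt balance: 2,930,000×26.8 + 2,810,000×S = 5,740,000×31.3
78,524,000 + 2,810,000·S = 179,662,000
S = (179,662,000 − 78,524,000) / 2,810,000 = 35.9922 ppt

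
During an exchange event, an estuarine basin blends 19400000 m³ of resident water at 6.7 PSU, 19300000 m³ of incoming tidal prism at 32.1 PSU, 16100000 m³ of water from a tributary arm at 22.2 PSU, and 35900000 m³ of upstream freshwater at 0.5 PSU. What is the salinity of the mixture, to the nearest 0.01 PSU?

12.40 PSU

By conservation of dissolved salt,
salt = 19,400,000×6.7 + 19,300,000×32.1 + 16,100,000×22.2 + 35,900,000×0.5 = 129,980,000 + 619,530,000 + 357,420,000 + 17,950,000 = 1,124,880,000
volume = 19,400,000 + 19,300,000 + 16,100,000 + 35,900,000 = 90,700,000 m³
S = 1,124,880,000 / 90,700,000 = 12.4022 PSU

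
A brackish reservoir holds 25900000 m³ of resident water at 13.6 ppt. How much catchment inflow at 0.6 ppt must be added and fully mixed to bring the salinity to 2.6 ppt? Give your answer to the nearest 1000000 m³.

Salt balance: 25,900,000×13.6 + V×0.6 = (25,900,000+V)×2.6
352,240,000 + 0.6V = 67,340,000 + 2.6V
284,900,000 = 2V
V = 142,450,000 m³

142000000 m³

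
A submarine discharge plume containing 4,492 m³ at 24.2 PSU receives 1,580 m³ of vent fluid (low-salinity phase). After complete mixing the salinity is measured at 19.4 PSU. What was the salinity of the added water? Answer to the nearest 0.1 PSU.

5.8 PSU

Salt balance: 4,492×24.2 + 1,580×S = 6,072×19.4
108,706.4 + 1,580·S = 117,796.8
S = (117,796.8 − 108,706.4) / 1,580 = 5.7534 PSU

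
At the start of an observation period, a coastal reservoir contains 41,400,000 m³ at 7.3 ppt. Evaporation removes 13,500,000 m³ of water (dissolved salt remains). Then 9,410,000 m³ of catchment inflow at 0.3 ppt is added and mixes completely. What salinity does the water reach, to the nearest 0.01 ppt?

After evaporation: salt = 41,400,000×7.3 = 302,220,000; volume = 41,400,000 − 13,500,000 = 27,900,000 m³
After mixing: salt = 302,220,000 + 9,410,000×0.3 = 305,043,000; volume = 27,900,000 + 9,410,000 = 37,310,000 m³
S = 305,043,000 / 37,310,000 = 8.1759 ppt

8.18 ppt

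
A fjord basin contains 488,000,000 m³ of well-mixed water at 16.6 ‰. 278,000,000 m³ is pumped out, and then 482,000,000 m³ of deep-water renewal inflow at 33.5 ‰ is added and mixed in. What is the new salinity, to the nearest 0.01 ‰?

28.37 ‰

Remaining after removal: 210,000,000 m³ at 16.6 ‰ (salt = 3,486,000,000)
After addition: salt = 3,486,000,000 + 482,000,000×33.5 = 19,633,000,000; volume = 692,000,000 m³
S = 19,633,000,000 / 692,000,000 = 28.3714 ‰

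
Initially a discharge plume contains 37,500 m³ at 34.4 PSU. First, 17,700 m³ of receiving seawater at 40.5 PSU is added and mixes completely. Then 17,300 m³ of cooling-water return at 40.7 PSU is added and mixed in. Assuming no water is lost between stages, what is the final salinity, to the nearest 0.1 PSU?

Conserving salt mass:
Initial salt = 37,500×34.4 = 1,290,000
After stage 1: salt = 1,290,000 + 17,700×40.5 = 2,006,850; volume = 55,200 m³; S = 36.356 PSU
After stage 2: salt = 2,006,850 + 17,300×40.7 = 2,710,960; volume = 72,500 m³
S = 2,710,960 / 72,500 = 37.3926 PSU

37.4 PSU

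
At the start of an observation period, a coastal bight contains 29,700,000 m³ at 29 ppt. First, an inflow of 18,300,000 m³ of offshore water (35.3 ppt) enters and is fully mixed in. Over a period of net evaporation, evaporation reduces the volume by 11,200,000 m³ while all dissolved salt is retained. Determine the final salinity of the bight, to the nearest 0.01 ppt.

After mixing: salt = 29,700,000×29 + 18,300,000×35.3 = 1,507,290,000; volume = 48,000,000 m³
After evaporation: salt unchanged = 1,507,290,000; volume = 48,000,000 − 11,200,000 = 36,800,000 m³
S = 1,507,290,000 / 36,800,000 = 40.959 ppt

40.96 ppt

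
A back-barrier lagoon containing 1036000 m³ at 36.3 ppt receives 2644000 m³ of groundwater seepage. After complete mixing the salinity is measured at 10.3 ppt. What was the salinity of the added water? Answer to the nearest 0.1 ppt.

0.1 ppt

Salt balance: 1,036,000×36.3 + 2,644,000×S = 3,680,000×10.3
37,606,800 + 2,644,000·S = 37,904,000
S = (37,904,000 − 37,606,800) / 2,644,000 = 0.1124 ppt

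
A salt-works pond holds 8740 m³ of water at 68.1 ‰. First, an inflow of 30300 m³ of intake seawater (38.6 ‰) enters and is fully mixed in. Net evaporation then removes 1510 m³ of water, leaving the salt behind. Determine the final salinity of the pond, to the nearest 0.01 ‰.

47.02 ‰

After mixing: salt = 8,740×68.1 + 30,300×38.6 = 1,764,774; volume = 39,040 m³
After evaporation: salt unchanged = 1,764,774; volume = 39,040 − 1,510 = 37,530 m³
S = 1,764,774 / 37,530 = 47.023 ‰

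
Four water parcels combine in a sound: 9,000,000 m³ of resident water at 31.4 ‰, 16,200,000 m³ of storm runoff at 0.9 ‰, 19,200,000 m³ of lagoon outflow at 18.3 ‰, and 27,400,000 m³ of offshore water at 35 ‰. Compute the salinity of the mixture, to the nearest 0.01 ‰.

22.39 ‰

Total salt / total volume:
salt = 9,000,000×31.4 + 16,200,000×0.9 + 19,200,000×18.3 + 27,400,000×35 = 282,600,000 + 14,580,000 + 351,360,000 + 959,000,000 = 1,607,540,000
volume = 9,000,000 + 16,200,000 + 19,200,000 + 27,400,000 = 71,800,000 m³
S = 1,607,540,000 / 71,800,000 = 22.3891 ‰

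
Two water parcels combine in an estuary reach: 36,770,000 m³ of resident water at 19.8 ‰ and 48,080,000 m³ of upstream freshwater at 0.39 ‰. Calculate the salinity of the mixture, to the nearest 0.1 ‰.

8.8 ‰

Conserving salt mass:
salt = 36,770,000×19.8 + 48,080,000×0.39 = 728,046,000 + 18,751,200 = 746,797,200
volume = 36,770,000 + 48,080,000 = 84,850,000 m³
S = 746,797,200 / 84,850,000 = 8.801 ‰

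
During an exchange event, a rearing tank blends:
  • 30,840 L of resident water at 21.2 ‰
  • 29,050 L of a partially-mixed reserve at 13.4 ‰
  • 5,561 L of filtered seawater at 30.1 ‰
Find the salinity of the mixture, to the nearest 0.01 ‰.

Mass of salt is conserved:
salt = 30,840×21.2 + 29,050×13.4 + 5,561×30.1 = 653,808 + 389,270 + 167,386.1 = 1,210,464.1
volume = 30,840 + 29,050 + 5,561 = 65,451 L
S = 1,210,464.1 / 65,451 = 18.4942 ‰

18.49 ‰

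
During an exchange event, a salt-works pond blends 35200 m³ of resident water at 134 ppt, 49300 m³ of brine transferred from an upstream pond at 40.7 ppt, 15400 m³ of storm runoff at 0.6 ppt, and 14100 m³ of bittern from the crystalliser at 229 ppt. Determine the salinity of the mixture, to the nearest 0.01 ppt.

Mass of salt is conserved:
salt = 35,200×134 + 49,300×40.7 + 15,400×0.6 + 14,100×229 = 4,716,800 + 2,006,510 + 9,240 + 3,228,900 = 9,961,450
volume = 35,200 + 49,300 + 15,400 + 14,100 = 114,000 m³
S = 9,961,450 / 114,000 = 87.3811 ppt

87.38 ppt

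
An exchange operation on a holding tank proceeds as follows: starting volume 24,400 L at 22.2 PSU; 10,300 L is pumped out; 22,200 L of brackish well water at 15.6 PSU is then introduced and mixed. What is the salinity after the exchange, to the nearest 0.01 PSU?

Remaining after removal: 14,100 L at 22.2 PSU (salt = 313,020)
After addition: salt = 313,020 + 22,200×15.6 = 659,340; volume = 36,300 L
S = 659,340 / 36,300 = 18.1636 PSU

18.16 PSU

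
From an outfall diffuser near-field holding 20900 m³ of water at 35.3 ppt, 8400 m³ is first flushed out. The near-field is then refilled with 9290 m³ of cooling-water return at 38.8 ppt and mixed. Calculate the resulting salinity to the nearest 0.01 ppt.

Remaining after removal: 12,500 m³ at 35.3 ppt (salt = 441,250)
After addition: salt = 441,250 + 9,290×38.8 = 801,702; volume = 21,790 m³
S = 801,702 / 21,790 = 36.7922 ppt

36.79 ppt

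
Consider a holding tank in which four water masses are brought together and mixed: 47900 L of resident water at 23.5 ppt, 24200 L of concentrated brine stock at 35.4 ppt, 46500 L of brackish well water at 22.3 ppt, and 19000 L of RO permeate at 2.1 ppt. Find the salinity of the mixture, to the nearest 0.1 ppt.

Weighted by volume,
salt = 47,900×23.5 + 24,200×35.4 + 46,500×22.3 + 19,000×2.1 = 1,125,650 + 856,680 + 1,036,950 + 39,900 = 3,059,180
volume = 47,900 + 24,200 + 46,500 + 19,000 = 137,600 L
S = 3,059,180 / 137,600 = 22.232 ppt

22.2 ppt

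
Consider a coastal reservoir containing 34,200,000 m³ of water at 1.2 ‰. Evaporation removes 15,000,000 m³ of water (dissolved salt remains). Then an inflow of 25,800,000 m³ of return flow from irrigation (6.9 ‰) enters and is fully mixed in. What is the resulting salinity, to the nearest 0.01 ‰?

4.87 ‰

After evaporation: salt = 34,200,000×1.2 = 41,040,000; volume = 34,200,000 − 15,000,000 = 19,200,000 m³
After mixing: salt = 41,040,000 + 25,800,000×6.9 = 219,060,000; volume = 19,200,000 + 25,800,000 = 45,000,000 m³
S = 219,060,000 / 45,000,000 = 4.868 ‰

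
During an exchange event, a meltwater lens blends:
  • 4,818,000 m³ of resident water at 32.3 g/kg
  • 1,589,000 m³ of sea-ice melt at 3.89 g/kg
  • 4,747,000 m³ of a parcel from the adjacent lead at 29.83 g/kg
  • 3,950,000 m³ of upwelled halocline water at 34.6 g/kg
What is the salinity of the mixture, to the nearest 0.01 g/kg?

Weighted by volume,
salt = 4,818,000×32.3 + 1,589,000×3.89 + 4,747,000×29.83 + 3,950,000×34.6 = 155,621,400 + 6,181,210 + 141,603,010 + 136,670,000 = 440,075,620
volume = 4,818,000 + 1,589,000 + 4,747,000 + 3,950,000 = 15,104,000 m³
S = 440,075,620 / 15,104,000 = 29.1364 g/kg

29.14 g/kg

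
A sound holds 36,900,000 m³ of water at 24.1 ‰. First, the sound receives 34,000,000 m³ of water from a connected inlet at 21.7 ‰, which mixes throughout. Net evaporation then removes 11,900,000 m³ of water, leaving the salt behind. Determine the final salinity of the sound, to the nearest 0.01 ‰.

27.58 ‰

After mixing: salt = 36,900,000×24.1 + 34,000,000×21.7 = 1,627,090,000; volume = 70,900,000 m³
After evaporation: salt unchanged = 1,627,090,000; volume = 70,900,000 − 11,900,000 = 59,000,000 m³
S = 1,627,090,000 / 59,000,000 = 27.5778 ‰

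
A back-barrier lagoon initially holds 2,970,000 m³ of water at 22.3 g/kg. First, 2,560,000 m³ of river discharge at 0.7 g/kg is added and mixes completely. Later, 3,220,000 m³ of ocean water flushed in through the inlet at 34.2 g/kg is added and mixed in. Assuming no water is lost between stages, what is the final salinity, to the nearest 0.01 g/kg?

By conservation of dissolved salt,
Initial salt = 2,970,000×22.3 = 66,231,000
After stage 1: salt = 66,231,000 + 2,560,000×0.7 = 68,023,000; volume = 5,530,000 m³; S = 12.301 g/kg
After stage 2: salt = 68,023,000 + 3,220,000×34.2 = 178,147,000; volume = 8,750,000 m³
S = 178,147,000 / 8,750,000 = 20.3597 g/kg

20.36 g/kg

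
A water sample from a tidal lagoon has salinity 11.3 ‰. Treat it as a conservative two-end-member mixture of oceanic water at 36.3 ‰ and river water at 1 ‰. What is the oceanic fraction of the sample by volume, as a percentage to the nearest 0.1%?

Let g be the oceanic fraction. Salt balance per unit volume:
g×36.3 + (1−g)×1 = 11.3
g = (11.3 − 1) / (36.3 − 1) = 10.3/35.3 = 0.2918

29.2%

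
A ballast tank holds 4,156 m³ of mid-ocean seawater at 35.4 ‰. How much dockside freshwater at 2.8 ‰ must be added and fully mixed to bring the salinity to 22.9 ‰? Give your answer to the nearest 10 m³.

2580 m³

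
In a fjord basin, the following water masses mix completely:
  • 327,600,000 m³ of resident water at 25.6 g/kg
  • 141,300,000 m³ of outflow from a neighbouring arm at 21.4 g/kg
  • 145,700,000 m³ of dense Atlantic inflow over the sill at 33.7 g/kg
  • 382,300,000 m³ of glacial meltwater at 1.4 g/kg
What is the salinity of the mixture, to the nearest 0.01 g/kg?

By conservation of dissolved salt,
salt = 327,600,000×25.6 + 141,300,000×21.4 + 145,700,000×33.7 + 382,300,000×1.4 = 8,386,560,000 + 3,023,820,000 + 4,910,090,000 + 535,220,000 = 16,855,690,000
volume = 327,600,000 + 141,300,000 + 145,700,000 + 382,300,000 = 996,900,000 m³
S = 16,855,690,000 / 996,900,000 = 16.9081 g/kg

16.91 g/kg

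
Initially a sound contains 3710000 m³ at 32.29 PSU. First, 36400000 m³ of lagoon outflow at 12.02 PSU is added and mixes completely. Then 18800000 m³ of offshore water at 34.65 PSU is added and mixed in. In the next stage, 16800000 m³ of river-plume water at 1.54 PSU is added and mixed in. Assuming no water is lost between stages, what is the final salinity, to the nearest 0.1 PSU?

16.3 PSU

Salt balance:
Initial salt = 3,710,000×32.29 = 119,795,900
After stage 1: salt = 119,795,900 + 36,400,000×12.02 = 557,323,900; volume = 40,110,000 m³; S = 13.895 PSU
After stage 2: salt = 557,323,900 + 18,800,000×34.65 = 1,208,743,900; volume = 58,910,000 m³; S = 20.518 PSU
After stage 3: salt = 1,208,743,900 + 16,800,000×1.54 = 1,234,615,900; volume = 75,710,000 m³
S = 1,234,615,900 / 75,710,000 = 16.3072 PSU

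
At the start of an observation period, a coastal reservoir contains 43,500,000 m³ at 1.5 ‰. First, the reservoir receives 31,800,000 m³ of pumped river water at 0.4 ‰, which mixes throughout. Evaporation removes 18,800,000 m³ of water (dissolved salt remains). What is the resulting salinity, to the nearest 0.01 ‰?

1.38 ‰

After mixing: salt = 43,500,000×1.5 + 31,800,000×0.4 = 77,970,000; volume = 75,300,000 m³
After evaporation: salt unchanged = 77,970,000; volume = 75,300,000 − 18,800,000 = 56,500,000 m³
S = 77,970,000 / 56,500,000 = 1.38 ‰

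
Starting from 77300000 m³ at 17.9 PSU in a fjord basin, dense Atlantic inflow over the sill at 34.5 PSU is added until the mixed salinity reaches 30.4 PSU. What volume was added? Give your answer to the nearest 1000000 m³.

236000000 m³

Salt balance: 77,300,000×17.9 + V×34.5 = (77,300,000+V)×30.4
1,383,670,000 + 34.5V = 2,349,920,000 + 30.4V
966,250,000 = 4.1V
V = 235,670,731.71 m³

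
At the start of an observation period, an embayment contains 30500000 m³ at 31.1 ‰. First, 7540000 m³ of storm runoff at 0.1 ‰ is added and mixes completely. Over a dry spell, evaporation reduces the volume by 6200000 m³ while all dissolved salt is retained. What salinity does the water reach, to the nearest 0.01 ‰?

29.81 ‰

After mixing: salt = 30,500,000×31.1 + 7,540,000×0.1 = 949,304,000; volume = 38,040,000 m³
After evaporation: salt unchanged = 949,304,000; volume = 38,040,000 − 6,200,000 = 31,840,000 m³
S = 949,304,000 / 31,840,000 = 29.8148 ‰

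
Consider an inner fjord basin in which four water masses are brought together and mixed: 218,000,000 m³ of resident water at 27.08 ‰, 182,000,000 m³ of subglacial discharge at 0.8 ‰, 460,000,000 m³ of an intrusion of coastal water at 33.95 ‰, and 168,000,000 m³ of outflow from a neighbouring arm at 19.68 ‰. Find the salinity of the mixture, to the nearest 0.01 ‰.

Salt balance:
salt = 218,000,000×27.08 + 182,000,000×0.8 + 460,000,000×33.95 + 168,000,000×19.68 = 5,903,440,000 + 145,600,000 + 15,617,000,000 + 3,306,240,000 = 24,972,280,000
volume = 218,000,000 + 182,000,000 + 460,000,000 + 168,000,000 = 1,028,000,000 m³
S = 24,972,280,000 / 1,028,000,000 = 24.2921 ‰

24.29 ‰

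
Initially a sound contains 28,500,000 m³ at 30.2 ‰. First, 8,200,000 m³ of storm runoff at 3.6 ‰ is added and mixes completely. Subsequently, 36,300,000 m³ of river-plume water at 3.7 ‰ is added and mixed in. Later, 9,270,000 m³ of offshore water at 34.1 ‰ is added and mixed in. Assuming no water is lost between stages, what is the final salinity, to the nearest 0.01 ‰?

16.30 ‰

Salt balance:
Initial salt = 28,500,000×30.2 = 860,700,000
After stage 1: salt = 860,700,000 + 8,200,000×3.6 = 890,220,000; volume = 36,700,000 m³; S = 24.257 ‰
After stage 2: salt = 890,220,000 + 36,300,000×3.7 = 1,024,530,000; volume = 73,000,000 m³; S = 14.035 ‰
After stage 3: salt = 1,024,530,000 + 9,270,000×34.1 = 1,340,637,000; volume = 82,270,000 m³
S = 1,340,637,000 / 82,270,000 = 16.2956 ‰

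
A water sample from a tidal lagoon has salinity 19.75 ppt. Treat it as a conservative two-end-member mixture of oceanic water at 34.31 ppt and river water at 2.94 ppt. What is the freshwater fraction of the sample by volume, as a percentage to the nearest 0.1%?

Let f be the freshwater fraction. Salt balance per unit volume:
f×2.94 + (1−f)×34.31 = 19.75
f = (34.31 − 19.75) / (34.31 − 2.94) = 14.56/31.37 = 0.4641

46.4%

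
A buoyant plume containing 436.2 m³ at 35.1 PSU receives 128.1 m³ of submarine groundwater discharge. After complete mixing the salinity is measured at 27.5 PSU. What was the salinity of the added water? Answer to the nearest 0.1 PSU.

1.6 PSU

Salt balance: 436.2×35.1 + 128.1×S = 564.3×27.5
15,310.62 + 128.1·S = 15,518.25
S = (15,518.25 − 15,310.62) / 128.1 = 1.6208 PSU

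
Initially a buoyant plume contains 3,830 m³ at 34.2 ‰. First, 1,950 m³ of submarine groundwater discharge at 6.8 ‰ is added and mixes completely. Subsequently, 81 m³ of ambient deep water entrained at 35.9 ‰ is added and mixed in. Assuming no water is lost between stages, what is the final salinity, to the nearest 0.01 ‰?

Conserving salt mass:
Initial salt = 3,830×34.2 = 130,986
After stage 1: salt = 130,986 + 1,950×6.8 = 144,246; volume = 5,780 m³; S = 24.956 ‰
After stage 2: salt = 144,246 + 81×35.9 = 147,153.9; volume = 5,861 m³
S = 147,153.9 / 5,861 = 25.1073 ‰

25.11 ‰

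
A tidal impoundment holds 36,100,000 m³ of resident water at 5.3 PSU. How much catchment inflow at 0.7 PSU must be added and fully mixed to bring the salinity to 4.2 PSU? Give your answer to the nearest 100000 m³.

11300000 m³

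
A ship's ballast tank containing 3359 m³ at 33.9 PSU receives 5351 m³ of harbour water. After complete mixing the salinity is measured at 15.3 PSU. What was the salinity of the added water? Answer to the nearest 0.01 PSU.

Salt balance: 3,359×33.9 + 5,351×S = 8,710×15.3
113,870.1 + 5,351·S = 133,263
S = (133,263 − 113,870.1) / 5,351 = 3.6242 PSU

3.62 PSU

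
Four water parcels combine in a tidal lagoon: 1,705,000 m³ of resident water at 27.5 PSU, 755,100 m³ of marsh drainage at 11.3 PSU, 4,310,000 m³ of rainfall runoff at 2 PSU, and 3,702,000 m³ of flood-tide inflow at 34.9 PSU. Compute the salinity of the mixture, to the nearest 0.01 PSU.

Salt balance:
salt = 1,705,000×27.5 + 755,100×11.3 + 4,310,000×2 + 3,702,000×34.9 = 46,887,500 + 8,532,630 + 8,620,000 + 129,199,800 = 193,239,930
volume = 1,705,000 + 755,100 + 4,310,000 + 3,702,000 = 10,472,100 m³
S = 193,239,930 / 10,472,100 = 18.4528 PSU

18.45 PSU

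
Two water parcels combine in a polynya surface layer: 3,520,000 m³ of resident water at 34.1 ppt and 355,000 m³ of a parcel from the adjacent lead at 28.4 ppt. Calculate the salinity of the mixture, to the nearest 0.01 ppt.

33.58 ppt

Weighted by volume,
salt = 3,520,000×34.1 + 355,000×28.4 = 120,032,000 + 10,082,000 = 130,114,000
volume = 3,520,000 + 355,000 = 3,875,000 m³
S = 130,114,000 / 3,875,000 = 33.5778 ppt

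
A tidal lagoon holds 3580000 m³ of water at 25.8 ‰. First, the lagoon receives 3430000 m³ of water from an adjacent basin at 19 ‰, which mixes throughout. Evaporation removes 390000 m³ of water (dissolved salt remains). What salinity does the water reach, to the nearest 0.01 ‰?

23.80 ‰

After mixing: salt = 3,580,000×25.8 + 3,430,000×19 = 157,534,000; volume = 7,010,000 m³
After evaporation: salt unchanged = 157,534,000; volume = 7,010,000 − 390,000 = 6,620,000 m³
S = 157,534,000 / 6,620,000 = 23.7967 ‰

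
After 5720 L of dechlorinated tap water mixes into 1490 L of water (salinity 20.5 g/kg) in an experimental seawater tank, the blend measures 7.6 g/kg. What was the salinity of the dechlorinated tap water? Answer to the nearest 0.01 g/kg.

Salt balance: 1,490×20.5 + 5,720×S = 7,210×7.6
30,545 + 5,720·S = 54,796
S = (54,796 − 30,545) / 5,720 = 4.2397 g/kg

4.24 g/kg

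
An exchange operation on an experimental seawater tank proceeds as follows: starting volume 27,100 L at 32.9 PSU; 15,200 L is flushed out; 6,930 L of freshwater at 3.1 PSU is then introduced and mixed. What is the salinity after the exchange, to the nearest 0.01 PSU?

21.93 PSU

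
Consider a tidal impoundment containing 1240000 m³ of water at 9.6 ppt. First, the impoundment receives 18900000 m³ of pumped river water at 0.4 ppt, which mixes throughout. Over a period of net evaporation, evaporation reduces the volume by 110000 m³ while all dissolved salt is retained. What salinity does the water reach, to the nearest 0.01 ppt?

After mixing: salt = 1,240,000×9.6 + 18,900,000×0.4 = 19,464,000; volume = 20,140,000 m³
After evaporation: salt unchanged = 19,464,000; volume = 20,140,000 − 110,000 = 20,030,000 m³
S = 19,464,000 / 20,030,000 = 0.9717 ppt

0.97 ppt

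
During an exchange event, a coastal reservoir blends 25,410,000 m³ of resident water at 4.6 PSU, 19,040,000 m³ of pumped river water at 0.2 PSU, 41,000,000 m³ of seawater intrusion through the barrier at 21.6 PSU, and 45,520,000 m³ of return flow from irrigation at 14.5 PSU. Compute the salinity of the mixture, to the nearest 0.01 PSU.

Weighted by volume,
salt = 25,410,000×4.6 + 19,040,000×0.2 + 41,000,000×21.6 + 45,520,000×14.5 = 116,886,000 + 3,808,000 + 885,600,000 + 660,040,000 = 1,666,334,000
volume = 25,410,000 + 19,040,000 + 41,000,000 + 45,520,000 = 130,970,000 m³
S = 1,666,334,000 / 130,970,000 = 12.723 PSU

12.72 PSU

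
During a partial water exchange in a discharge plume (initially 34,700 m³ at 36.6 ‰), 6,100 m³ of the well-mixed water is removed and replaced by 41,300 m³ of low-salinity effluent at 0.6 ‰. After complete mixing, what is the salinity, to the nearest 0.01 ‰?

15.33 ‰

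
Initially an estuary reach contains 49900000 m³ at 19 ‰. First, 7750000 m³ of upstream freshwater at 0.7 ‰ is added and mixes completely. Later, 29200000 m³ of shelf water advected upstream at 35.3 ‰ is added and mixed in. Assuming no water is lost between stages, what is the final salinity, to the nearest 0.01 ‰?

22.85 ‰

Conserving salt mass:
Initial salt = 49,900,000×19 = 948,100,000
After stage 1: salt = 948,100,000 + 7,750,000×0.7 = 953,525,000; volume = 57,650,000 m³; S = 16.54 ‰
After stage 2: salt = 953,525,000 + 29,200,000×35.3 = 1,984,285,000; volume = 86,850,000 m³
S = 1,984,285,000 / 86,850,000 = 22.8473 ‰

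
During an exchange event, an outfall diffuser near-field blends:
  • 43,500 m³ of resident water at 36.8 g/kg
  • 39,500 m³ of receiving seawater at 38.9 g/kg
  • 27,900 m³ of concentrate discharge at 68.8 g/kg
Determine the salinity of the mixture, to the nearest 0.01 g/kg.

Mass of salt is conserved:
salt = 43,500×36.8 + 39,500×38.9 + 27,900×68.8 = 1,600,800 + 1,536,550 + 1,919,520 = 5,056,870
volume = 43,500 + 39,500 + 27,900 = 110,900 m³
S = 5,056,870 / 110,900 = 45.5985 g/kg

45.60 g/kg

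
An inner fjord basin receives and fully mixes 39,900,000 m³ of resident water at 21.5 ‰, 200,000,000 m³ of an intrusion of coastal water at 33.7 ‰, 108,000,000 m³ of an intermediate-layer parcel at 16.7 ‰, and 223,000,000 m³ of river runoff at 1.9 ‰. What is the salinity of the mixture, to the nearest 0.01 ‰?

17.21 ‰

Total salt / total volume:
salt = 39,900,000×21.5 + 200,000,000×33.7 + 108,000,000×16.7 + 223,000,000×1.9 = 857,850,000 + 6,740,000,000 + 1,803,600,000 + 423,700,000 = 9,825,150,000
volume = 39,900,000 + 200,000,000 + 108,000,000 + 223,000,000 = 570,900,000 m³
S = 9,825,150,000 / 570,900,000 = 17.2099 ‰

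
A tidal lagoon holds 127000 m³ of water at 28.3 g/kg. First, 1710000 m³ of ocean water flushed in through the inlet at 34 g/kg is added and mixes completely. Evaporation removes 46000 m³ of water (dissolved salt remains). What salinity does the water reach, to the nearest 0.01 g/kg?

34.47 g/kg

After mixing: salt = 127,000×28.3 + 1,710,000×34 = 61,734,100; volume = 1,837,000 m³
After evaporation: salt unchanged = 61,734,100; volume = 1,837,000 − 46,000 = 1,791,000 m³
S = 61,734,100 / 1,791,000 = 34.4691 g/kg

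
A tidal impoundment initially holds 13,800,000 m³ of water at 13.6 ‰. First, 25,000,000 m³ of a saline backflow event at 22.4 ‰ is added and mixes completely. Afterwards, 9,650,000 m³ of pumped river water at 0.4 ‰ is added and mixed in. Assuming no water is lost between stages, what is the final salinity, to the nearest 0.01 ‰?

15.51 ‰

Total salt / total volume:
Initial salt = 13,800,000×13.6 = 187,680,000
After stage 1: salt = 187,680,000 + 25,000,000×22.4 = 747,680,000; volume = 38,800,000 m³; S = 19.27 ‰
After stage 2: salt = 747,680,000 + 9,650,000×0.4 = 751,540,000; volume = 48,450,000 m³
S = 751,540,000 / 48,450,000 = 15.5117 ‰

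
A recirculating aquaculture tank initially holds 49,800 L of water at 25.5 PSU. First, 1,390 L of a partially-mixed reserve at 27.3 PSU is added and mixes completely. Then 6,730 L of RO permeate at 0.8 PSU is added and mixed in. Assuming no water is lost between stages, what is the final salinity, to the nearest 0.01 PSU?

22.67 PSU

Salt balance:
Initial salt = 49,800×25.5 = 1,269,900
After stage 1: salt = 1,269,900 + 1,390×27.3 = 1,307,847; volume = 51,190 L; S = 25.549 PSU
After stage 2: salt = 1,307,847 + 6,730×0.8 = 1,313,231; volume = 57,920 L
S = 1,313,231 / 57,920 = 22.6732 PSU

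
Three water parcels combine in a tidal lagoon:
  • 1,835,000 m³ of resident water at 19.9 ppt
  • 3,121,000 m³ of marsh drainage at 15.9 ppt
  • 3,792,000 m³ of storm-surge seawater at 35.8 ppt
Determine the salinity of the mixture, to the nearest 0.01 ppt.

Total salt / total volume:
salt = 1,835,000×19.9 + 3,121,000×15.9 + 3,792,000×35.8 = 36,516,500 + 49,623,900 + 135,753,600 = 221,894,000
volume = 1,835,000 + 3,121,000 + 3,792,000 = 8,748,000 m³
S = 221,894,000 / 8,748,000 = 25.3651 ppt

25.37 ppt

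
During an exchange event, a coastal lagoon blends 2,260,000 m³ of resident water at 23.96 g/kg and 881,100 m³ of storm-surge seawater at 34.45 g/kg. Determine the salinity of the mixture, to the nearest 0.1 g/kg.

Salt balance:
salt = 2,260,000×23.96 + 881,100×34.45 = 54,149,600 + 30,353,895 = 84,503,495
volume = 2,260,000 + 881,100 = 3,141,100 m³
S = 84,503,495 / 3,141,100 = 26.903 g/kg

26.9 g/kg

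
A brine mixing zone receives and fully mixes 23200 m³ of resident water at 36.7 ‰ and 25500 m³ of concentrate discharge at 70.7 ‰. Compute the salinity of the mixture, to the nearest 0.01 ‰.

Salt balance:
salt = 23,200×36.7 + 25,500×70.7 = 851,440 + 1,802,850 = 2,654,290
volume = 23,200 + 25,500 = 48,700 m³
S = 2,654,290 / 48,700 = 54.5029 ‰

54.50 ‰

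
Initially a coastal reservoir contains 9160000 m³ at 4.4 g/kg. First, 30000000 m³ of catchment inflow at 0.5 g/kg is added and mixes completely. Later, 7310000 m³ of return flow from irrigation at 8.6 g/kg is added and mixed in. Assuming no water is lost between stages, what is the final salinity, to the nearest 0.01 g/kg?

2.54 g/kg

Weighted by volume,
Initial salt = 9,160,000×4.4 = 40,304,000
After stage 1: salt = 40,304,000 + 30,000,000×0.5 = 55,304,000; volume = 39,160,000 m³; S = 1.412 g/kg
After stage 2: salt = 55,304,000 + 7,310,000×8.6 = 118,170,000; volume = 46,470,000 m³
S = 118,170,000 / 46,470,000 = 2.5429 g/kg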